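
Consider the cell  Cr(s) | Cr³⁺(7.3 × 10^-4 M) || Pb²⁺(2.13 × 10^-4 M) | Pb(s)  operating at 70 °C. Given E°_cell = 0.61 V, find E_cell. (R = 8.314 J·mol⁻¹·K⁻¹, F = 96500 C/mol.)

0.556 V

Balancing electrons gives n = 6; the reaction quotient is Q = [Cr³⁺]^2/[Pb²⁺]^3 = 5.51 × 10^4.
E = E° − (RT/nF) ln Q = 0.61 − (8.314×343)/(6×96500) × (10.918) = 0.610 − 0.054 = 0.556 V.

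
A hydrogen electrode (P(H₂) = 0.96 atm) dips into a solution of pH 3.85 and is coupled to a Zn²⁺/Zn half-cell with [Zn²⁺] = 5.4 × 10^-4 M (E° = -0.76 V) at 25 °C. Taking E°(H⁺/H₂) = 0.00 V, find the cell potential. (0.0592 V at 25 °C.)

0.63 V

The hydrogen couple is the cathode, so E°_cell = 0.76 V; n = 2.
[H⁺] = 10^(−3.85) = 1.4 × 10^-4 M, and Q = [Zn²⁺]·P(H₂) / [H⁺]^2 = 2.6 × 10^4.
E = E° − (0.0592/2) log Q = 0.76 − (0.0592/2)(4.415) = 0.629 V.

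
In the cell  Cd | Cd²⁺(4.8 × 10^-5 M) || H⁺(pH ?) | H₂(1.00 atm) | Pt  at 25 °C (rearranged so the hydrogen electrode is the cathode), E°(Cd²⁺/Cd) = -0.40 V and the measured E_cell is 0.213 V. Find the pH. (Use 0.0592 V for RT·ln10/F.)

E°_cell = 0.40 V and n = 2.
log Q = n(E° − E)/0.0592 = 2×(0.40 − 0.213)/0.0592 = 6.318.
With Q = [Cd²⁺]·P(H₂) / [H⁺]^2, solving for [H⁺] gives log[H⁺] = -5.318, so pH = 5.32.

pH = 5.32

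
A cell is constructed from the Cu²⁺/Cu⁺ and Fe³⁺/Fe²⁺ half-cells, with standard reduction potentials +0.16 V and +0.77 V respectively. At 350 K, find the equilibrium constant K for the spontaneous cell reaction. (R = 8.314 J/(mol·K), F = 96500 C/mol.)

6.1 × 10^8

E°_cell = +0.77 − (+0.16) = 0.61 V, with n = 1 electron transferred.
At equilibrium E = 0, so the Nernst equation gives ln K = nFE°/RT = (1)(96500)(0.61)/((8.314)(350)) = 20.23.
K = e^20.23 = 6.1 × 10^8.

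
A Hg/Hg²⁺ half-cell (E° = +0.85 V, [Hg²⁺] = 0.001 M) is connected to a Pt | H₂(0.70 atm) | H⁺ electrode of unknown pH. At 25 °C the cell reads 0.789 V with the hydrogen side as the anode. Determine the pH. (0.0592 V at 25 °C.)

pH = 0.55

E°_cell = 0.85 V and n = 2.
log Q = n(E° − E)/0.0592 = 2×(0.85 − 0.789)/0.0592 = 2.061.
With Q = [H⁺]^2 / ([Hg²⁺]·P(H₂)), solving for [H⁺] gives log[H⁺] = -0.547, so pH = 0.55.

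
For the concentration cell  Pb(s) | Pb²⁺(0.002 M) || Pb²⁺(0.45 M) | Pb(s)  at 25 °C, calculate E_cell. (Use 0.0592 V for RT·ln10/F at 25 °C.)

Both half-cells are Pb²⁺/Pb, so E°_cell = 0. The concentrated side is the cathode; the cell reaction moves Pb²⁺ from high to low concentration with n = 2.
Q = [Pb²⁺]_dilute/[Pb²⁺]_conc = 0.002/0.45 = 0.00444.
E = 0 − (0.0592/2) log Q = −(0.0592/2)(-2.352) = 0.0696 V.

0.070 V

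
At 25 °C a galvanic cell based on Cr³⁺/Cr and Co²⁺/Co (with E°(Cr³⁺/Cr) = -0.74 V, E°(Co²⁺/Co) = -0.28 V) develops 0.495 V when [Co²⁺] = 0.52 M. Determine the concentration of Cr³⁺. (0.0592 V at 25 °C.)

0.0063 M

From the Nernst equation, log Q = n(E° − E)/0.0592 = 6(0.46 − 0.495)/0.0592 = -3.547, so Q = 2.84 × 10^-4.
With Q = [Cr³⁺]^2/[Co²⁺]^3 and the known concentrations, [Cr³⁺]^2 in the numerator gives [Cr³⁺] = 0.0063 M.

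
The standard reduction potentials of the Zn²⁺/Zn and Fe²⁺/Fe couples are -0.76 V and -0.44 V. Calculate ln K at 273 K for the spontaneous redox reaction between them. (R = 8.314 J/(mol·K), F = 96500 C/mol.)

ln K = 27.2

E°_cell = -0.44 − (-0.76) = 0.32 V, with n = 2 electrons transferred.
At equilibrium E = 0, so the Nernst equation gives ln K = nFE°/RT = (2)(96500)(0.32)/((8.314)(273)) = 27.21.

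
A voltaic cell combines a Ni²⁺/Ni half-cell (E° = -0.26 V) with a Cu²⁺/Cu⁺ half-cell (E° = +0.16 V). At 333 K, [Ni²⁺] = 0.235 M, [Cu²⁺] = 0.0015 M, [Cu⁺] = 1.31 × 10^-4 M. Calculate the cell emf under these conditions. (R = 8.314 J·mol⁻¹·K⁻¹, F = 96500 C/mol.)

The Cu²⁺/Cu⁺ couple has the higher reduction potential and acts as the cathode, so E°_cell = +0.16 − (-0.26) = 0.42 V.
Balancing electrons gives n = 2; the reaction quotient is Q = [Ni²⁺]·[Cu⁺]^2/[Cu²⁺]^2 = 0.00179.
E = E° − (RT/nF) ln Q = 0.42 − (8.314×333)/(2×96500) × (-6.324) = 0.420 + 0.091 = 0.511 V.

0.511 V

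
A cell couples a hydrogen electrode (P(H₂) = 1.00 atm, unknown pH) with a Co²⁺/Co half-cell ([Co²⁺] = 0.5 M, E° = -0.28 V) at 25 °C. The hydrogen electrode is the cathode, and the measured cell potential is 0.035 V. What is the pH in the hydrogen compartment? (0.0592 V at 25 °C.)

pH = 4.29

E°_cell = 0.28 V and n = 2.
log Q = n(E° − E)/0.0592 = 2×(0.28 − 0.035)/0.0592 = 8.277.
With Q = [Co²⁺]·P(H₂) / [H⁺]^2, solving for [H⁺] gives log[H⁺] = -4.289, so pH = 4.29.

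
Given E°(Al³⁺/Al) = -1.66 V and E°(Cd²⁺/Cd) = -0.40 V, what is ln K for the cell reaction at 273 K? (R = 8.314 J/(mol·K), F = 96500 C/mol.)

E°_cell = -0.40 − (-1.66) = 1.26 V, with n = 6 electrons transferred.
At equilibrium E = 0, so the Nernst equation gives ln K = nFE°/RT = (6)(96500)(1.26)/((8.314)(273)) = 321.42.

ln K = 321.4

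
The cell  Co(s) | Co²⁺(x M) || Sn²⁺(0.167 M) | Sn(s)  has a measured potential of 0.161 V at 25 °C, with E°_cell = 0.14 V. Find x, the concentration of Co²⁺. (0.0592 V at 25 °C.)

From the Nernst equation, log Q = n(E° − E)/0.0592 = 2(0.14 − 0.161)/0.0592 = -0.709, so Q = 0.195.
With Q = [Co²⁺]/[Sn²⁺] and the known concentrations, [Co²⁺] in the numerator gives [Co²⁺] = 0.033 M.

0.033 M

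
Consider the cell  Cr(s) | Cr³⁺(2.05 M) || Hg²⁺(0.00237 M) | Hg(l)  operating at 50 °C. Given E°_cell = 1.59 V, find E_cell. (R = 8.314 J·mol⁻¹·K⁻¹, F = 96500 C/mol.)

1.50 V

Balancing electrons gives n = 6; the reaction quotient is Q = [Cr³⁺]^2/[Hg²⁺]^3 = 3.16 × 10^8.
E = E° − (RT/nF) ln Q = 1.59 − (8.314×323)/(6×96500) × (19.570) = 1.590 − 0.091 = 1.499 V.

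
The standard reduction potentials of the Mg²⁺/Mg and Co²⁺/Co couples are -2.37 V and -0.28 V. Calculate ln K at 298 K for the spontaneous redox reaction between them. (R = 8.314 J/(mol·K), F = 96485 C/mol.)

E°_cell = -0.28 − (-2.37) = 2.09 V, with n = 2 electrons transferred.
At equilibrium E = 0, so the Nernst equation gives ln K = nFE°/RT = (2)(96485)(2.09)/((8.314)(298)) = 162.78.

ln K = 162.8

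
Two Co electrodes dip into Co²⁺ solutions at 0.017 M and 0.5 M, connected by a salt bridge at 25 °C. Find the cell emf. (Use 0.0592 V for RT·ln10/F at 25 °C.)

Both half-cells are Co²⁺/Co, so E°_cell = 0. The concentrated side is the cathode; the cell reaction moves Co²⁺ from high to low concentration with n = 2.
Q = [Co²⁺]_dilute/[Co²⁺]_conc = 0.017/0.5 = 0.0340.
E = 0 − (0.0592/2) log Q = −(0.0592/2)(-1.469) = 0.0435 V.

0.043 V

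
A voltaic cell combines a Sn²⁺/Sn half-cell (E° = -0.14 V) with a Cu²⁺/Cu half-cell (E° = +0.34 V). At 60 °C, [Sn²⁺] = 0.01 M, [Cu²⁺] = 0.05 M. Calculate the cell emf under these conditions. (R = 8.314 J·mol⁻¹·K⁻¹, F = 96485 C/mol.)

The Cu²⁺/Cu couple has the higher reduction potential and acts as the cathode, so E°_cell = +0.34 − (-0.14) = 0.48 V.
Balancing electrons gives n = 2; the reaction quotient is Q = [Sn²⁺]/[Cu²⁺] = 0.200.
E = E° − (RT/nF) ln Q = 0.48 − (8.314×333)/(2×96485) × (-1.609) = 0.480 + 0.023 = 0.503 V.

0.503 V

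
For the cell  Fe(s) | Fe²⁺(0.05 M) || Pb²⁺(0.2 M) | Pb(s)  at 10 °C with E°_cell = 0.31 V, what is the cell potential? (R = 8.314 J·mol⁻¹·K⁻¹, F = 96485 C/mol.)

Balancing electrons gives n = 2; the reaction quotient is Q = [Fe²⁺]/[Pb²⁺] = 0.250.
E = E° − (RT/nF) ln Q = 0.31 − (8.314×283)/(2×96485) × (-1.386) = 0.310 + 0.017 = 0.327 V.

0.327 V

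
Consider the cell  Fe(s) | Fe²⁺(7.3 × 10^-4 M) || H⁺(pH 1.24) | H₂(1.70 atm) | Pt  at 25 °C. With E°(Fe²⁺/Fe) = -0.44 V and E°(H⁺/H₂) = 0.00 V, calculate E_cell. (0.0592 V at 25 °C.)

The hydrogen couple is the cathode, so E°_cell = 0.44 V; n = 2.
[H⁺] = 10^(−1.24) = 0.058 M, and Q = [Fe²⁺]·P(H₂) / [H⁺]^2 = 0.375.
E = E° − (0.0592/2) log Q = 0.44 − (0.0592/2)(-0.426) = 0.453 V.

0.45 V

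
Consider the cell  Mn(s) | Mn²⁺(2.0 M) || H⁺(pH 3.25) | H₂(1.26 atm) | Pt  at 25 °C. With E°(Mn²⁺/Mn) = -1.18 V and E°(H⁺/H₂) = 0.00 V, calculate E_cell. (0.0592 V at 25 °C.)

0.98 V

The hydrogen couple is the cathode, so E°_cell = 1.18 V; n = 2.
[H⁺] = 10^(−3.25) = 5.6 × 10^-4 M, and Q = [Mn²⁺]·P(H₂) / [H⁺]^2 = 7.97 × 10^6.
E = E° − (0.0592/2) log Q = 1.18 − (0.0592/2)(6.901) = 0.976 V.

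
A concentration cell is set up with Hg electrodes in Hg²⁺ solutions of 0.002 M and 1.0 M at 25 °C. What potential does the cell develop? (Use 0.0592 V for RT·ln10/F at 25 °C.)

Both half-cells are Hg²⁺/Hg, so E°_cell = 0. The concentrated side is the cathode; the cell reaction moves Hg²⁺ from high to low concentration with n = 2.
Q = [Hg²⁺]_dilute/[Hg²⁺]_conc = 0.002/1.0 = 0.00200.
E = 0 − (0.0592/2) log Q = −(0.0592/2)(-2.699) = 0.0799 V.

0.080 V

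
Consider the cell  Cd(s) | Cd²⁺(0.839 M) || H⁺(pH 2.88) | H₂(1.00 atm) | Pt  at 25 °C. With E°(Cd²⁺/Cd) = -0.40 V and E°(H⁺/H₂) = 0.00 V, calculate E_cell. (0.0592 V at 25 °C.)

The hydrogen couple is the cathode, so E°_cell = 0.40 V; n = 2.
[H⁺] = 10^(−2.88) = 0.0013 M, and Q = [Cd²⁺]·P(H₂) / [H⁺]^2 = 4.83 × 10^5.
E = E° − (0.0592/2) log Q = 0.40 − (0.0592/2)(5.684) = 0.232 V.

0.23 V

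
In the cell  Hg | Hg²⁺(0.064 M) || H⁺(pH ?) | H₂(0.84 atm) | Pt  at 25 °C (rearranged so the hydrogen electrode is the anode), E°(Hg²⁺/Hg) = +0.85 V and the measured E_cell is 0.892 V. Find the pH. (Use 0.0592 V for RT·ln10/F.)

E°_cell = 0.85 V and n = 2.
log Q = n(E° − E)/0.0592 = 2×(0.85 − 0.892)/0.0592 = -1.419.
With Q = [H⁺]^2 / ([Hg²⁺]·P(H₂)), solving for [H⁺] gives log[H⁺] = -1.344, so pH = 1.34.

pH = 1.34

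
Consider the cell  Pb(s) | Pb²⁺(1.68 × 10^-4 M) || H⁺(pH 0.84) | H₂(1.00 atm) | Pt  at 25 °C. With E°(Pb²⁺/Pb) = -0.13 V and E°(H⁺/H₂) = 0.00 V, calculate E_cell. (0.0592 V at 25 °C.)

The hydrogen couple is the cathode, so E°_cell = 0.13 V; n = 2.
[H⁺] = 10^(−0.84) = 0.14 M, and Q = [Pb²⁺]·P(H₂) / [H⁺]^2 = 0.00804.
E = E° − (0.0592/2) log Q = 0.13 − (0.0592/2)(-2.095) = 0.192 V.

0.19 V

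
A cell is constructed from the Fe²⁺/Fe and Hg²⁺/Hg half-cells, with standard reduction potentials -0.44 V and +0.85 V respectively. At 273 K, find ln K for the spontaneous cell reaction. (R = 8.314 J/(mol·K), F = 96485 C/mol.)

ln K = 109.7

E°_cell = +0.85 − (-0.44) = 1.29 V, with n = 2 electrons transferred.
At equilibrium E = 0, so the Nernst equation gives ln K = nFE°/RT = (2)(96485)(1.29)/((8.314)(273)) = 109.67.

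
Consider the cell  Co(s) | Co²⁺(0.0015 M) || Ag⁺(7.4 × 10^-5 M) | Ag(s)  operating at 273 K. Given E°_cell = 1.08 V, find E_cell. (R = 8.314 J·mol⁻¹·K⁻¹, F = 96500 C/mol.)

Balancing electrons gives n = 2; the reaction quotient is Q = [Co²⁺]/[Ag⁺]^2 = 2.74 × 10^5.
E = E° − (RT/nF) ln Q = 1.08 − (8.314×273)/(2×96500) × (12.521) = 1.080 − 0.147 = 0.933 V.

0.933 V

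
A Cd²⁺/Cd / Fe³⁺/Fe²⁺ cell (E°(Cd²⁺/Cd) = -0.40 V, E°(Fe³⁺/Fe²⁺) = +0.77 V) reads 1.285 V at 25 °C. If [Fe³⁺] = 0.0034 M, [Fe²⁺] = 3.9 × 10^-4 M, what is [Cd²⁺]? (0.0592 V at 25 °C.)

From the Nernst equation, log Q = n(E° − E)/0.0592 = 2(1.17 − 1.285)/0.0592 = -3.885, so Q = 1.3 × 10^-4.
With Q = [Cd²⁺]·[Fe²⁺]^2/[Fe³⁺]^2 and the known concentrations, [Cd²⁺] in the numerator gives [Cd²⁺] = 0.0099 M.

0.0099 M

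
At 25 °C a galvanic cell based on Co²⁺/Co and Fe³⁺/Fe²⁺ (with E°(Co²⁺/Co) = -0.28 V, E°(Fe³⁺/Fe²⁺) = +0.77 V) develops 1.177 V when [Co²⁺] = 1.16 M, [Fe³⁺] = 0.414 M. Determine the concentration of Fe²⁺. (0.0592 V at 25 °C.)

From the Nernst equation, log Q = n(E° − E)/0.0592 = 2(1.05 − 1.177)/0.0592 = -4.291, so Q = 5.12 × 10^-5.
With Q = [Co²⁺]·[Fe²⁺]^2/[Fe³⁺]^2 and the known concentrations, [Fe²⁺]^2 in the numerator gives [Fe²⁺] = 0.0028 M.

0.0028 M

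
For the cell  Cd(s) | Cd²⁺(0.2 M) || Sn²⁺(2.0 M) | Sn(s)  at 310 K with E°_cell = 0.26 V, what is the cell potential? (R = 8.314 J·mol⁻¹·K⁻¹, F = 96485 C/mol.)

Balancing electrons gives n = 2; the reaction quotient is Q = [Cd²⁺]/[Sn²⁺] = 0.100.
E = E° − (RT/nF) ln Q = 0.26 − (8.314×310)/(2×96485) × (-2.303) = 0.260 + 0.031 = 0.291 V.

0.291 V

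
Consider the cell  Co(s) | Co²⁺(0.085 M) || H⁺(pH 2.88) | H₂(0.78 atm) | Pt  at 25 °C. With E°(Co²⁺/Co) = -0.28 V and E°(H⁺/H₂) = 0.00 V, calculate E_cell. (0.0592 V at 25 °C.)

The hydrogen couple is the cathode, so E°_cell = 0.28 V; n = 2.
[H⁺] = 10^(−2.88) = 0.0013 M, and Q = [Co²⁺]·P(H₂) / [H⁺]^2 = 3.82 × 10^4.
E = E° − (0.0592/2) log Q = 0.28 − (0.0592/2)(4.582) = 0.144 V.

0.14 V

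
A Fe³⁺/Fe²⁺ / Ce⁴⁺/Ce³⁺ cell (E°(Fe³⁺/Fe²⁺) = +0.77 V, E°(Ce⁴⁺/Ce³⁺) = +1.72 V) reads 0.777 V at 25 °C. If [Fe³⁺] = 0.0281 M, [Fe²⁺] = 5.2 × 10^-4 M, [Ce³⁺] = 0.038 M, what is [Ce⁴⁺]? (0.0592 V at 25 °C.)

0.0025 M

From the Nernst equation, log Q = n(E° − E)/0.0592 = 1(0.95 − 0.777)/0.0592 = 2.922, so Q = 836.
With Q = [Fe³⁺]·[Ce³⁺]/([Fe²⁺]·[Ce⁴⁺]) and the known concentrations, [Ce⁴⁺] in the denominator gives [Ce⁴⁺] = 0.0025 M.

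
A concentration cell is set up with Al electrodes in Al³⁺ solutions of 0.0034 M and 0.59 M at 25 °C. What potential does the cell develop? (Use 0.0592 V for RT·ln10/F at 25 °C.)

0.044 V

Both half-cells are Al³⁺/Al, so E°_cell = 0. The concentrated side is the cathode; the cell reaction moves Al³⁺ from high to low concentration with n = 3.
Q = [Al³⁺]_dilute/[Al³⁺]_conc = 0.0034/0.59 = 0.00576.
E = 0 − (0.0592/3) log Q = −(0.0592/3)(-2.239) = 0.0442 V.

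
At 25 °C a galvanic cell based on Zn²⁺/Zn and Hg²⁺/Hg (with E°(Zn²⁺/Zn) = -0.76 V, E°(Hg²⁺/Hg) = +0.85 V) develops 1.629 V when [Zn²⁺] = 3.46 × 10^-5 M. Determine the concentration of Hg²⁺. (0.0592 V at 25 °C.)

1.5 × 10^-4 M

From the Nernst equation, log Q = n(E° − E)/0.0592 = 2(1.61 − 1.629)/0.0592 = -0.642, so Q = 0.228.
With Q = [Zn²⁺]/[Hg²⁺] and the known concentrations, [Hg²⁺] in the denominator gives [Hg²⁺] = 1.5 × 10^-4 M.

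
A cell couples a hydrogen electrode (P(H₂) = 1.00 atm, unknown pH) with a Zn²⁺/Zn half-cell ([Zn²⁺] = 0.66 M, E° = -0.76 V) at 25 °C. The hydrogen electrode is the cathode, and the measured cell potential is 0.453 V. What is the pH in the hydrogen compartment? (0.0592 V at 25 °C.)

pH = 5.28

E°_cell = 0.76 V and n = 2.
log Q = n(E° − E)/0.0592 = 2×(0.76 − 0.453)/0.0592 = 10.372.
With Q = [Zn²⁺]·P(H₂) / [H⁺]^2, solving for [H⁺] gives log[H⁺] = -5.276, so pH = 5.28.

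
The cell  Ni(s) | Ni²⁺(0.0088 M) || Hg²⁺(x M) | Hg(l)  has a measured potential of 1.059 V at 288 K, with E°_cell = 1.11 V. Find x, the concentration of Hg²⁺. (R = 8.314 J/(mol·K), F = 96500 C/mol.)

1.4 × 10^-4 M

From the Nernst equation, ln Q = nF(E° − E)/RT = 2×96500×(1.11 − 1.059)/(8.314×288) = 4.111, so Q = 61.0.
With Q = [Ni²⁺]/[Hg²⁺] and the known concentrations, [Hg²⁺] in the denominator gives [Hg²⁺] = 1.4 × 10^-4 M.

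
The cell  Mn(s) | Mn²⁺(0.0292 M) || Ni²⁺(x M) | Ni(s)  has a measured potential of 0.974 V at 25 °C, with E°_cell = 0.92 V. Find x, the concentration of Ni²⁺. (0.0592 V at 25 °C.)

From the Nernst equation, log Q = n(E° − E)/0.0592 = 2(0.92 − 0.974)/0.0592 = -1.824, so Q = 0.0150.
With Q = [Mn²⁺]/[Ni²⁺] and the known concentrations, [Ni²⁺] in the denominator gives [Ni²⁺] = 1.9 M.

1.9 M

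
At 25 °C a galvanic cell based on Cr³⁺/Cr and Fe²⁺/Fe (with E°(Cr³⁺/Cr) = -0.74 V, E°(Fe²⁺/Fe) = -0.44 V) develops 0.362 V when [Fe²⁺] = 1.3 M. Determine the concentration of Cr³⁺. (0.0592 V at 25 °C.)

From the Nernst equation, log Q = n(E° − E)/0.0592 = 6(0.30 − 0.362)/0.0592 = -6.284, so Q = 5.2 × 10^-7.
With Q = [Cr³⁺]^2/[Fe²⁺]^3 and the known concentrations, [Cr³⁺]^2 in the numerator gives [Cr³⁺] = 0.0011 M.

0.0011 M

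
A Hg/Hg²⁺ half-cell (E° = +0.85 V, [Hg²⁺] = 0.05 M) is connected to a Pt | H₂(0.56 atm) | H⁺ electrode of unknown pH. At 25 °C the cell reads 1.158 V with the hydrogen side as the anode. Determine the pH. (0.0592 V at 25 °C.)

E°_cell = 0.85 V and n = 2.
log Q = n(E° − E)/0.0592 = 2×(0.85 − 1.158)/0.0592 = -10.405.
With Q = [H⁺]^2 / ([Hg²⁺]·P(H₂)), solving for [H⁺] gives log[H⁺] = -5.979, so pH = 5.98.

pH = 5.98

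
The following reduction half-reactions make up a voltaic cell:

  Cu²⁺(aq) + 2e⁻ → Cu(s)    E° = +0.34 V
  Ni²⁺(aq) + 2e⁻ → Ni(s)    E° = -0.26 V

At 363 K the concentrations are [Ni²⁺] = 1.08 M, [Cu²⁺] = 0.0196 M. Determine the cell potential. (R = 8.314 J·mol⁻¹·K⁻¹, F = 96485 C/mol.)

The Cu²⁺/Cu couple has the higher reduction potential and acts as the cathode, so E°_cell = +0.34 − (-0.26) = 0.60 V.
Balancing electrons gives n = 2; the reaction quotient is Q = [Ni²⁺]/[Cu²⁺] = 55.1.
E = E° − (RT/nF) ln Q = 0.60 − (8.314×363)/(2×96485) × (4.009) = 0.600 − 0.063 = 0.537 V.

0.537 V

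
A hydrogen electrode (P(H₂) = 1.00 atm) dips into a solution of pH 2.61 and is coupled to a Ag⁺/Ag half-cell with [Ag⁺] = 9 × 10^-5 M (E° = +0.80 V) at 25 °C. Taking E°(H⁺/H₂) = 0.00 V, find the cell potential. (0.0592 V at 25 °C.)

0.71 V

The Ag⁺/Ag couple is the cathode, so E°_cell = 0.80 V; n = 2.
[H⁺] = 10^(−2.61) = 0.0025 M, and Q = [H⁺]^2 / ([Ag⁺]^2·P(H₂)) = 744.
E = E° − (0.0592/2) log Q = 0.80 − (0.0592/2)(2.872) = 0.715 V.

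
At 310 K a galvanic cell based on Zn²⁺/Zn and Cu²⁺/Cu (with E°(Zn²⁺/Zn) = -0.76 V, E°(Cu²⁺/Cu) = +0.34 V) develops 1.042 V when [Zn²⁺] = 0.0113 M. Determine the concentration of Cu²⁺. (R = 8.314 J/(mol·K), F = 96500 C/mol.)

1.5 × 10^-4 M

From the Nernst equation, ln Q = nF(E° − E)/RT = 2×96500×(1.10 − 1.042)/(8.314×310) = 4.343, so Q = 77.0.
With Q = [Zn²⁺]/[Cu²⁺] and the known concentrations, [Cu²⁺] in the denominator gives [Cu²⁺] = 1.5 × 10^-4 M.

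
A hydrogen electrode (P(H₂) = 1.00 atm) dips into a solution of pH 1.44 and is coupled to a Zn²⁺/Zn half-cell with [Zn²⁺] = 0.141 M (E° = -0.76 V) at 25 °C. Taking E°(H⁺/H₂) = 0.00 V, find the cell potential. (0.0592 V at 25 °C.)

The hydrogen couple is the cathode, so E°_cell = 0.76 V; n = 2.
[H⁺] = 10^(−1.44) = 0.036 M, and Q = [Zn²⁺]·P(H₂) / [H⁺]^2 = 107.
E = E° − (0.0592/2) log Q = 0.76 − (0.0592/2)(2.029) = 0.700 V.

0.70 V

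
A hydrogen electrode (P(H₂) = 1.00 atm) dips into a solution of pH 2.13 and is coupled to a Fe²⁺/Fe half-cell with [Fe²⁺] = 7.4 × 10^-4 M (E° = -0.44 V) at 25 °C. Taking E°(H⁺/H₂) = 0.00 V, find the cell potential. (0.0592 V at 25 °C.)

0.41 V

The hydrogen couple is the cathode, so E°_cell = 0.44 V; n = 2.
[H⁺] = 10^(−2.13) = 0.0074 M, and Q = [Fe²⁺]·P(H₂) / [H⁺]^2 = 13.5.
E = E° − (0.0592/2) log Q = 0.44 − (0.0592/2)(1.129) = 0.407 V.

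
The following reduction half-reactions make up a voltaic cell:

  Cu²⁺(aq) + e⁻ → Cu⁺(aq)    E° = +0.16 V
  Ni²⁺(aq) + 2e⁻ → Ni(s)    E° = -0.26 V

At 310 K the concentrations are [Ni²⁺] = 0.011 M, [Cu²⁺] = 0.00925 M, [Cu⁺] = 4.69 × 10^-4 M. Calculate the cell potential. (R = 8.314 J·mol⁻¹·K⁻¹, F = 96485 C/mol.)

0.560 V

The Cu²⁺/Cu⁺ couple has the higher reduction potential and acts as the cathode, so E°_cell = +0.16 − (-0.26) = 0.42 V.
Balancing electrons gives n = 2; the reaction quotient is Q = [Ni²⁺]·[Cu⁺]^2/[Cu²⁺]^2 = 2.83 × 10^-5.
E = E° − (RT/nF) ln Q = 0.42 − (8.314×310)/(2×96485) × (-10.473) = 0.420 + 0.140 = 0.560 V.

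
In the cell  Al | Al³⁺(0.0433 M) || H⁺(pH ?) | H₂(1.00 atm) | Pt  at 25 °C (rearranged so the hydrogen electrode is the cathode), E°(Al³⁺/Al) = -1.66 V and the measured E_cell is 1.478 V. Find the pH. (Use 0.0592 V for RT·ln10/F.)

E°_cell = 1.66 V and n = 6.
log Q = n(E° − E)/0.0592 = 6×(1.66 − 1.478)/0.0592 = 18.446.
With Q = [Al³⁺]^2·P(H₂)^3 / [H⁺]^6, solving for [H⁺] gives log[H⁺] = -3.529, so pH = 3.53.

pH = 3.53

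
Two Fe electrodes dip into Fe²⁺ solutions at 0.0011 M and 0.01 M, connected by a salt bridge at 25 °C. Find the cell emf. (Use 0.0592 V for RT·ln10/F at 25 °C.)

Both half-cells are Fe²⁺/Fe, so E°_cell = 0. The concentrated side is the cathode; the cell reaction moves Fe²⁺ from high to low concentration with n = 2.
Q = [Fe²⁺]_dilute/[Fe²⁺]_conc = 0.0011/0.01 = 0.110.
E = 0 − (0.0592/2) log Q = −(0.0592/2)(-0.959) = 0.0284 V.

0.028 V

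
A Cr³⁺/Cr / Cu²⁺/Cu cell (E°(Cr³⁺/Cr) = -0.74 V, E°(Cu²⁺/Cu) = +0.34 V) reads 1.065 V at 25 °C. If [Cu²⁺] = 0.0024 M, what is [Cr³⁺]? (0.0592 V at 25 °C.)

From the Nernst equation, log Q = n(E° − E)/0.0592 = 6(1.08 − 1.065)/0.0592 = 1.520, so Q = 33.1.
With Q = [Cr³⁺]^2/[Cu²⁺]^3 and the known concentrations, [Cr³⁺]^2 in the numerator gives [Cr³⁺] = 6.8 × 10^-4 M.

6.8 × 10^-4 M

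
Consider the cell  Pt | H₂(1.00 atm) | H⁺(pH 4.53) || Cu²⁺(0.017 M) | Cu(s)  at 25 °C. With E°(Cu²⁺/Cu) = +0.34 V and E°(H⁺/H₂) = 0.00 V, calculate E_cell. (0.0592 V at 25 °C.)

0.56 V

The Cu²⁺/Cu couple is the cathode, so E°_cell = 0.34 V; n = 2.
[H⁺] = 10^(−4.53) = 3 × 10^-5 M, and Q = [H⁺]^2 / ([Cu²⁺]·P(H₂)) = 5.12 × 10^-8.
E = E° − (0.0592/2) log Q = 0.34 − (0.0592/2)(-7.290) = 0.556 V.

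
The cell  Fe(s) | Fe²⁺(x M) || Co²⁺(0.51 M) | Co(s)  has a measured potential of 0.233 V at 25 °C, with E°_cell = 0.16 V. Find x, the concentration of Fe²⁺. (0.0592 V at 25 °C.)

From the Nernst equation, log Q = n(E° − E)/0.0592 = 2(0.16 − 0.233)/0.0592 = -2.466, so Q = 0.00342.
With Q = [Fe²⁺]/[Co²⁺] and the known concentrations, [Fe²⁺] in the numerator gives [Fe²⁺] = 0.0017 M.

0.0017 M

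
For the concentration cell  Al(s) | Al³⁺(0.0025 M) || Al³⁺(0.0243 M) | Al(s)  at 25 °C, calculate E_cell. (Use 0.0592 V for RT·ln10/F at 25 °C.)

Both half-cells are Al³⁺/Al, so E°_cell = 0. The concentrated side is the cathode; the cell reaction moves Al³⁺ from high to low concentration with n = 3.
Q = [Al³⁺]_dilute/[Al³⁺]_conc = 0.0025/0.0243 = 0.103.
E = 0 − (0.0592/3) log Q = −(0.0592/3)(-0.988) = 0.0195 V.

0.019 V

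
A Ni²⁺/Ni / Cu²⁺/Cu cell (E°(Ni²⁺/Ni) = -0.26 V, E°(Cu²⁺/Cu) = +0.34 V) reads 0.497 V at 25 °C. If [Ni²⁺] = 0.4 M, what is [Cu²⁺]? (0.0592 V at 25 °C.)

1.3 × 10^-4 M

From the Nernst equation, log Q = n(E° − E)/0.0592 = 2(0.60 − 0.497)/0.0592 = 3.480, so Q = 3020.
With Q = [Ni²⁺]/[Cu²⁺] and the known concentrations, [Cu²⁺] in the denominator gives [Cu²⁺] = 1.3 × 10^-4 M.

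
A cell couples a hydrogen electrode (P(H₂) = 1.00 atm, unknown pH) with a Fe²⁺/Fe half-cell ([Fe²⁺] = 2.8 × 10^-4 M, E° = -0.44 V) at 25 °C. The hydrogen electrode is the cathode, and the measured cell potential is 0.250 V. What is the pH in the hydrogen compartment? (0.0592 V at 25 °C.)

E°_cell = 0.44 V and n = 2.
log Q = n(E° − E)/0.0592 = 2×(0.44 − 0.250)/0.0592 = 6.419.
With Q = [Fe²⁺]·P(H₂) / [H⁺]^2, solving for [H⁺] gives log[H⁺] = -4.986, so pH = 4.99.

pH = 4.99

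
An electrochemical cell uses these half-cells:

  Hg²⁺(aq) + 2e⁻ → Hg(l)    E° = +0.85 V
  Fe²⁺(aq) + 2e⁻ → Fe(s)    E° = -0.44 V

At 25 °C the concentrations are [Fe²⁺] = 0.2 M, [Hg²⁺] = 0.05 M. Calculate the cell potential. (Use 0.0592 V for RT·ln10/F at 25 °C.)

The Hg²⁺/Hg couple has the higher reduction potential and acts as the cathode, so E°_cell = +0.85 − (-0.44) = 1.29 V.
Balancing electrons gives n = 2; the reaction quotient is Q = [Fe²⁺]/[Hg²⁺] = 4.00.
At 25 °C, E = E° − (0.0592/n) log Q = 1.29 − (0.0592/2)(0.602) = 1.290 − 0.018 = 1.272 V.

1.27 V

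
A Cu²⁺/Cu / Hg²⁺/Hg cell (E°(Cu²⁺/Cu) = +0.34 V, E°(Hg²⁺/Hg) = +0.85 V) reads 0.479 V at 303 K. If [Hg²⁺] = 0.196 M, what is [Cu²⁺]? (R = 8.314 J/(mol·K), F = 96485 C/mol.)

2.1 M

From the Nernst equation, ln Q = nF(E° − E)/RT = 2×96485×(0.51 − 0.479)/(8.314×303) = 2.375, so Q = 10.7.
With Q = [Cu²⁺]/[Hg²⁺] and the known concentrations, [Cu²⁺] in the numerator gives [Cu²⁺] = 2.1 M.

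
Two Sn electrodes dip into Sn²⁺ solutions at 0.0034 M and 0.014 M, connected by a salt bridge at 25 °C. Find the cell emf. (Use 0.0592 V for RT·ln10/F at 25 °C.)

Both half-cells are Sn²⁺/Sn, so E°_cell = 0. The concentrated side is the cathode; the cell reaction moves Sn²⁺ from high to low concentration with n = 2.
Q = [Sn²⁺]_dilute/[Sn²⁺]_conc = 0.0034/0.014 = 0.243.
E = 0 − (0.0592/2) log Q = −(0.0592/2)(-0.615) = 0.0182 V.

0.018 V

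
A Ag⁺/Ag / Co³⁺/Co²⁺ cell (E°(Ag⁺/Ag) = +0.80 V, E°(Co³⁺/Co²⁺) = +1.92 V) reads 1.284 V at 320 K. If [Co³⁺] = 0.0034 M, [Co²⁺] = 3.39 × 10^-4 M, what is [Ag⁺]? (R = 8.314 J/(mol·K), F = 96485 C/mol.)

From the Nernst equation, ln Q = nF(E° − E)/RT = 1×96485×(1.12 − 1.284)/(8.314×320) = -5.948, so Q = 0.00261.
With Q = [Ag⁺]·[Co²⁺]/[Co³⁺] and the known concentrations, [Ag⁺] in the numerator gives [Ag⁺] = 0.026 M.

0.026 M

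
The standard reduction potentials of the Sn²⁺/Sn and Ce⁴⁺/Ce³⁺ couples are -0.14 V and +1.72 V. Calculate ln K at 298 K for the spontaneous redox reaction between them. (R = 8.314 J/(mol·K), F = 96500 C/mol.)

ln K = 144.9

E°_cell = +1.72 − (-0.14) = 1.86 V, with n = 2 electrons transferred.
At equilibrium E = 0, so the Nernst equation gives ln K = nFE°/RT = (2)(96500)(1.86)/((8.314)(298)) = 144.89.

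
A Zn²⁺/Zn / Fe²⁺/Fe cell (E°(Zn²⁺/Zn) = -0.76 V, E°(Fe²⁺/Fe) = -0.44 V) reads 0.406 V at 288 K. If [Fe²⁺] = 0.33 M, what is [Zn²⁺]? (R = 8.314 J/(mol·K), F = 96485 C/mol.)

From the Nernst equation, ln Q = nF(E° − E)/RT = 2×96485×(0.32 − 0.406)/(8.314×288) = -6.931, so Q = 9.77 × 10^-4.
With Q = [Zn²⁺]/[Fe²⁺] and the known concentrations, [Zn²⁺] in the numerator gives [Zn²⁺] = 3.2 × 10^-4 M.

3.2 × 10^-4 M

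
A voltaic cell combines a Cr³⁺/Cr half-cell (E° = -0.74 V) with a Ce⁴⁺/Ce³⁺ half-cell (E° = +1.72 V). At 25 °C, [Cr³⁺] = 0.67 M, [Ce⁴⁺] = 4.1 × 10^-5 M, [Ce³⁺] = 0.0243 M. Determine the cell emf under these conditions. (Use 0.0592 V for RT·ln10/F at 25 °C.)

2.30 V

The Ce⁴⁺/Ce³⁺ couple has the higher reduction potential and acts as the cathode, so E°_cell = +1.72 − (-0.74) = 2.46 V.
Balancing electrons gives n = 3; the reaction quotient is Q = [Cr³⁺]·[Ce³⁺]^3/[Ce⁴⁺]^3 = 1.39 × 10^8.
At 25 °C, E = E° − (0.0592/n) log Q = 2.46 − (0.0592/3)(8.145) = 2.460 − 0.161 = 2.299 V.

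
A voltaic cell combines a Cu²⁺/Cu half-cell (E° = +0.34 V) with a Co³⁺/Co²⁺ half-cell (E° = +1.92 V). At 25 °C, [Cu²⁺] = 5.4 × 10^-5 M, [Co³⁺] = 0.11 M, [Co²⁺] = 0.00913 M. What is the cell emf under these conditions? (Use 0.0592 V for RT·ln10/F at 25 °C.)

The Co³⁺/Co²⁺ couple has the higher reduction potential and acts as the cathode, so E°_cell = +1.92 − (+0.34) = 1.58 V.
Balancing electrons gives n = 2; the reaction quotient is Q = [Cu²⁺]·[Co²⁺]^2/[Co³⁺]^2 = 3.72 × 10^-7.
At 25 °C, E = E° − (0.0592/n) log Q = 1.58 − (0.0592/2)(-6.429) = 1.580 + 0.190 = 1.770 V.

1.77 V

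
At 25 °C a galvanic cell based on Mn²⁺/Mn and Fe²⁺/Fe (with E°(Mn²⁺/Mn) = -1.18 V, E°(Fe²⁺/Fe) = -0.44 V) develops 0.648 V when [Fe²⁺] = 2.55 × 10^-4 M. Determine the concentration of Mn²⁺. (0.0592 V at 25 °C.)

From the Nernst equation, log Q = n(E° − E)/0.0592 = 2(0.74 − 0.648)/0.0592 = 3.108, so Q = 1280.
With Q = [Mn²⁺]/[Fe²⁺] and the known concentrations, [Mn²⁺] in the numerator gives [Mn²⁺] = 0.33 M.

0.33 M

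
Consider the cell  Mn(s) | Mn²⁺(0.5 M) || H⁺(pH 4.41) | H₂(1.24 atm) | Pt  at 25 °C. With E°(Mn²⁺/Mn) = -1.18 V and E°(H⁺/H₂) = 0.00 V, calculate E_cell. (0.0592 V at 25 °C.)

0.93 V

The hydrogen couple is the cathode, so E°_cell = 1.18 V; n = 2.
[H⁺] = 10^(−4.41) = 3.9 × 10^-5 M, and Q = [Mn²⁺]·P(H₂) / [H⁺]^2 = 4.1 × 10^8.
E = E° − (0.0592/2) log Q = 1.18 − (0.0592/2)(8.612) = 0.925 V.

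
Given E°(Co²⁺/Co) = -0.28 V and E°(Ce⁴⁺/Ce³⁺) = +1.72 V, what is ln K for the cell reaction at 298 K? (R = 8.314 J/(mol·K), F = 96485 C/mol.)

E°_cell = +1.72 − (-0.28) = 2.00 V, with n = 2 electrons transferred.
At equilibrium E = 0, so the Nernst equation gives ln K = nFE°/RT = (2)(96485)(2.00)/((8.314)(298)) = 155.77.

ln K = 155.8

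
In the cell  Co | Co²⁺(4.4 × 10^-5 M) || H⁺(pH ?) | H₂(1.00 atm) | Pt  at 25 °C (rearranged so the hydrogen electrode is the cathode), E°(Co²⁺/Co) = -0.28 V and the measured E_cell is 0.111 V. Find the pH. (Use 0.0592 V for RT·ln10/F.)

pH = 5.03

E°_cell = 0.28 V and n = 2.
log Q = n(E° − E)/0.0592 = 2×(0.28 − 0.111)/0.0592 = 5.709.
With Q = [Co²⁺]·P(H₂) / [H⁺]^2, solving for [H⁺] gives log[H⁺] = -5.033, so pH = 5.03.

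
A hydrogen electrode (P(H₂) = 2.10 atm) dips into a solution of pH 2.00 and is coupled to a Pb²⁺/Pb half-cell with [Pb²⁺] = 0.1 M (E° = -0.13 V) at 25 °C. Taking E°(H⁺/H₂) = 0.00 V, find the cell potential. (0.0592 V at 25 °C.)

The hydrogen couple is the cathode, so E°_cell = 0.13 V; n = 2.
[H⁺] = 10^(−2.00) = 0.010 M, and Q = [Pb²⁺]·P(H₂) / [H⁺]^2 = 2100.
E = E° − (0.0592/2) log Q = 0.13 − (0.0592/2)(3.322) = 0.032 V.

0.032 V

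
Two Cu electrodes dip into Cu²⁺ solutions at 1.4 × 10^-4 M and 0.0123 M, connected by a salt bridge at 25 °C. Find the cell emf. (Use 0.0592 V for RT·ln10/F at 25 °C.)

0.058 V

Both half-cells are Cu²⁺/Cu, so E°_cell = 0. The concentrated side is the cathode; the cell reaction moves Cu²⁺ from high to low concentration with n = 2.
Q = [Cu²⁺]_dilute/[Cu²⁺]_conc = 1.4 × 10^-4/0.0123 = 0.0114.
E = 0 − (0.0592/2) log Q = −(0.0592/2)(-1.944) = 0.0575 V.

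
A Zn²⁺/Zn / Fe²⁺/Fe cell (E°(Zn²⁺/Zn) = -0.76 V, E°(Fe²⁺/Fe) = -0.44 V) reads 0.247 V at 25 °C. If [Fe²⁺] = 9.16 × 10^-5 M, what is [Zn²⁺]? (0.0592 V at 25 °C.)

From the Nernst equation, log Q = n(E° − E)/0.0592 = 2(0.32 − 0.247)/0.0592 = 2.466, so Q = 293.
With Q = [Zn²⁺]/[Fe²⁺] and the known concentrations, [Zn²⁺] in the numerator gives [Zn²⁺] = 0.027 M.

0.027 M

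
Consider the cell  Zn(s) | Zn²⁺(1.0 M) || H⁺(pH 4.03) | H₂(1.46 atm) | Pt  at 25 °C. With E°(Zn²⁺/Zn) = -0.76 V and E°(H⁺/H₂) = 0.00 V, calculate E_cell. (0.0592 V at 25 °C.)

The hydrogen couple is the cathode, so E°_cell = 0.76 V; n = 2.
[H⁺] = 10^(−4.03) = 9.3 × 10^-5 M, and Q = [Zn²⁺]·P(H₂) / [H⁺]^2 = 1.68 × 10^8.
E = E° − (0.0592/2) log Q = 0.76 − (0.0592/2)(8.224) = 0.517 V.

0.52 V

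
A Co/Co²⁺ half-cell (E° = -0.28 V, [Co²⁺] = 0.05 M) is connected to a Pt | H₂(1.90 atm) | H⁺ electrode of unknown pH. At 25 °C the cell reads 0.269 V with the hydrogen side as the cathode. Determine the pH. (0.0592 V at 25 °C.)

pH = 0.70

E°_cell = 0.28 V and n = 2.
log Q = n(E° − E)/0.0592 = 2×(0.28 − 0.269)/0.0592 = 0.372.
With Q = [Co²⁺]·P(H₂) / [H⁺]^2, solving for [H⁺] gives log[H⁺] = -0.697, so pH = 0.70.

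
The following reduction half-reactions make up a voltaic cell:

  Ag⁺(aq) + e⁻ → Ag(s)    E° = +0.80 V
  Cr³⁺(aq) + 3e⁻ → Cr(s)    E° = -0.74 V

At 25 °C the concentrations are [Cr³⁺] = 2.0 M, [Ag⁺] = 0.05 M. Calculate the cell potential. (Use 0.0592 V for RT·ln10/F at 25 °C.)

1.46 V

The Ag⁺/Ag couple has the higher reduction potential and acts as the cathode, so E°_cell = +0.80 − (-0.74) = 1.54 V.
Balancing electrons gives n = 3; the reaction quotient is Q = [Cr³⁺]/[Ag⁺]^3 = 1.6 × 10^4.
At 25 °C, E = E° − (0.0592/n) log Q = 1.54 − (0.0592/3)(4.204) = 1.540 − 0.083 = 1.457 V.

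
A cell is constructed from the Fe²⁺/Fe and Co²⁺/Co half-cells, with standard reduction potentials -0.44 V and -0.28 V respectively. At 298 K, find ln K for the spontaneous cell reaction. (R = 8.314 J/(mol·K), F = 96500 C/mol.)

E°_cell = -0.28 − (-0.44) = 0.16 V, with n = 2 electrons transferred.
At equilibrium E = 0, so the Nernst equation gives ln K = nFE°/RT = (2)(96500)(0.16)/((8.314)(298)) = 12.46.

ln K = 12.5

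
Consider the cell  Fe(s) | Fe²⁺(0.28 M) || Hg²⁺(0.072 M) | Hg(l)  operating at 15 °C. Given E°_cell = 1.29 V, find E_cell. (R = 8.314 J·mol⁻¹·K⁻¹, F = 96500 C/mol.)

Balancing electrons gives n = 2; the reaction quotient is Q = [Fe²⁺]/[Hg²⁺] = 3.89.
E = E° − (RT/nF) ln Q = 1.29 − (8.314×288)/(2×96500) × (1.358) = 1.290 − 0.017 = 1.273 V.

1.27 V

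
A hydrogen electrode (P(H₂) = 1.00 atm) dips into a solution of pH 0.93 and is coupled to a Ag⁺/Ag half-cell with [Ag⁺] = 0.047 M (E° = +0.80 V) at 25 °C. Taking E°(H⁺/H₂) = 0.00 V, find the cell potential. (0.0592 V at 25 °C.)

The Ag⁺/Ag couple is the cathode, so E°_cell = 0.80 V; n = 2.
[H⁺] = 10^(−0.93) = 0.12 M, and Q = [H⁺]^2 / ([Ag⁺]^2·P(H₂)) = 6.25.
E = E° − (0.0592/2) log Q = 0.80 − (0.0592/2)(0.796) = 0.776 V.

0.78 V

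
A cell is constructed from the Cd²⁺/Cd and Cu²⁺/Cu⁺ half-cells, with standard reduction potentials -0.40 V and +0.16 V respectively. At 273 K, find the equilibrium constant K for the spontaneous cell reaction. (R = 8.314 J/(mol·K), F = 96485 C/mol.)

4.8 × 10^20

E°_cell = +0.16 − (-0.40) = 0.56 V, with n = 2 electrons transferred.
At equilibrium E = 0, so the Nernst equation gives ln K = nFE°/RT = (2)(96485)(0.56)/((8.314)(273)) = 47.61.
K = e^47.61 = 4.8 × 10^20.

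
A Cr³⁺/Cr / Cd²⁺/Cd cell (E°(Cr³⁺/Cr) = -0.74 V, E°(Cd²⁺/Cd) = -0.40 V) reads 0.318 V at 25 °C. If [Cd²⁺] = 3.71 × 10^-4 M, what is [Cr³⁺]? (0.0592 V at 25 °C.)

9.3 × 10^-5 M

From the Nernst equation, log Q = n(E° − E)/0.0592 = 6(0.34 − 0.318)/0.0592 = 2.230, so Q = 170.
With Q = [Cr³⁺]^2/[Cd²⁺]^3 and the known concentrations, [Cr³⁺]^2 in the numerator gives [Cr³⁺] = 9.3 × 10^-5 M.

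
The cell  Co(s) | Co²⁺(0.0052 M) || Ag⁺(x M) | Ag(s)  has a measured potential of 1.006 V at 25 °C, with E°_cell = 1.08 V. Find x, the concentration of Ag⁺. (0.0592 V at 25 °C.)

From the Nernst equation, log Q = n(E° − E)/0.0592 = 2(1.08 − 1.006)/0.0592 = 2.500, so Q = 316.
With Q = [Co²⁺]/[Ag⁺]^2 and the known concentrations, [Ag⁺]^2 in the denominator gives [Ag⁺] = 0.0041 M.

0.0041 M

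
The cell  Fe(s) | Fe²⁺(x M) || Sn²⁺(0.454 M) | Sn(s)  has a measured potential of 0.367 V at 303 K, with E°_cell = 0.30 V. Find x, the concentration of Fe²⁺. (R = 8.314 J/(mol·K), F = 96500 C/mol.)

0.0027 M

From the Nernst equation, ln Q = nF(E° − E)/RT = 2×96500×(0.30 − 0.367)/(8.314×303) = -5.133, so Q = 0.00590.
With Q = [Fe²⁺]/[Sn²⁺] and the known concentrations, [Fe²⁺] in the numerator gives [Fe²⁺] = 0.0027 M.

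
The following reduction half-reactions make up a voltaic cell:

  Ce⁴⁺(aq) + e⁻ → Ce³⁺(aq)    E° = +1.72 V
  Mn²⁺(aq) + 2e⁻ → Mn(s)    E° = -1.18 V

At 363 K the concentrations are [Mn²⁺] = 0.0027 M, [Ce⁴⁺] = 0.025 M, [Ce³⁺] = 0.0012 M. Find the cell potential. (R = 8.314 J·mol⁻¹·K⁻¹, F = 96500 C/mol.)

3.09 V

The Ce⁴⁺/Ce³⁺ couple has the higher reduction potential and acts as the cathode, so E°_cell = +1.72 − (-1.18) = 2.90 V.
Balancing electrons gives n = 2; the reaction quotient is Q = [Mn²⁺]·[Ce³⁺]^2/[Ce⁴⁺]^2 = 6.22 × 10^-6.
E = E° − (RT/nF) ln Q = 2.90 − (8.314×363)/(2×96500) × (-11.988) = 2.900 + 0.187 = 3.087 V.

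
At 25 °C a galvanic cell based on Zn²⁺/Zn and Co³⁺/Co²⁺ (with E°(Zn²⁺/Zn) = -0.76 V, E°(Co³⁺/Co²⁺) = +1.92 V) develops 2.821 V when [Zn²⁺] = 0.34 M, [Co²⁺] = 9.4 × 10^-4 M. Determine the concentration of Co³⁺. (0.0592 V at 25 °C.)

0.13 M

From the Nernst equation, log Q = n(E° − E)/0.0592 = 2(2.68 − 2.821)/0.0592 = -4.764, so Q = 1.72 × 10^-5.
With Q = [Zn²⁺]·[Co²⁺]^2/[Co³⁺]^2 and the known concentrations, [Co³⁺]^2 in the denominator gives [Co³⁺] = 0.13 M.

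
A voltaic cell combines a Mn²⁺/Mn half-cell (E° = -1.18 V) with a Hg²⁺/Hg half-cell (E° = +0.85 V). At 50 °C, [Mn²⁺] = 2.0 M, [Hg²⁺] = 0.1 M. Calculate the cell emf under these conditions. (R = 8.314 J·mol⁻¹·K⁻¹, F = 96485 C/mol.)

1.99 V

The Hg²⁺/Hg couple has the higher reduction potential and acts as the cathode, so E°_cell = +0.85 − (-1.18) = 2.03 V.
Balancing electrons gives n = 2; the reaction quotient is Q = [Mn²⁺]/[Hg²⁺] = 20.0.
E = E° − (RT/nF) ln Q = 2.03 − (8.314×323)/(2×96485) × (2.996) = 2.030 − 0.042 = 1.988 V.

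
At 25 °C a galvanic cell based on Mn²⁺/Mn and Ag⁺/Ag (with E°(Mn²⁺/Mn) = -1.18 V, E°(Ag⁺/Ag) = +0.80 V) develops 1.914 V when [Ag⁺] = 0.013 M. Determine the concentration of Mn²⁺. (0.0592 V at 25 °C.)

From the Nernst equation, log Q = n(E° − E)/0.0592 = 2(1.98 − 1.914)/0.0592 = 2.230, so Q = 170.
With Q = [Mn²⁺]/[Ag⁺]^2 and the known concentrations, [Mn²⁺] in the numerator gives [Mn²⁺] = 0.029 M.

0.029 M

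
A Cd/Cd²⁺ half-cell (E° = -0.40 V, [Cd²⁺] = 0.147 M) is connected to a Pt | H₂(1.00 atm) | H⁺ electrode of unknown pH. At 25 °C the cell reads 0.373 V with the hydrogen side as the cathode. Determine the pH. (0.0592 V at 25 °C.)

pH = 0.87

E°_cell = 0.40 V and n = 2.
log Q = n(E° − E)/0.0592 = 2×(0.40 − 0.373)/0.0592 = 0.912.
With Q = [Cd²⁺]·P(H₂) / [H⁺]^2, solving for [H⁺] gives log[H⁺] = -0.872, so pH = 0.87.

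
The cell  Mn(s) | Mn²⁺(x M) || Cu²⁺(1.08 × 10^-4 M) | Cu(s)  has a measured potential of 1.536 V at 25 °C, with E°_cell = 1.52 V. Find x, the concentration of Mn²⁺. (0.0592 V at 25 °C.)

From the Nernst equation, log Q = n(E° − E)/0.0592 = 2(1.52 − 1.536)/0.0592 = -0.541, so Q = 0.288.
With Q = [Mn²⁺]/[Cu²⁺] and the known concentrations, [Mn²⁺] in the numerator gives [Mn²⁺] = 3.1 × 10^-5 M.

3.1 × 10^-5 M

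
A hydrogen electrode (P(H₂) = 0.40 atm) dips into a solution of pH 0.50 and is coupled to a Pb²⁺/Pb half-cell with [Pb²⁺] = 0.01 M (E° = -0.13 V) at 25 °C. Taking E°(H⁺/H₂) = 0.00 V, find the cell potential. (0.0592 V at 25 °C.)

The hydrogen couple is the cathode, so E°_cell = 0.13 V; n = 2.
[H⁺] = 10^(−0.50) = 0.32 M, and Q = [Pb²⁺]·P(H₂) / [H⁺]^2 = 0.0400.
E = E° − (0.0592/2) log Q = 0.13 − (0.0592/2)(-1.398) = 0.171 V.

0.17 V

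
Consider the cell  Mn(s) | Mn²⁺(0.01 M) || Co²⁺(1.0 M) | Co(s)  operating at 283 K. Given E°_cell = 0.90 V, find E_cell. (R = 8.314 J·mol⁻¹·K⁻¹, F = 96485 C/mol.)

Balancing electrons gives n = 2; the reaction quotient is Q = [Mn²⁺]/[Co²⁺] = 0.0100.
E = E° − (RT/nF) ln Q = 0.90 − (8.314×283)/(2×96485) × (-4.605) = 0.900 + 0.056 = 0.956 V.

0.956 V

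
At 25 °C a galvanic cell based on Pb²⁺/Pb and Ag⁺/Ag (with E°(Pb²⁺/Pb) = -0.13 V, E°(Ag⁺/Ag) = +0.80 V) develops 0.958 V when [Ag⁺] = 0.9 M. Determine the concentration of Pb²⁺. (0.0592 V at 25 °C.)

From the Nernst equation, log Q = n(E° − E)/0.0592 = 2(0.93 − 0.958)/0.0592 = -0.946, so Q = 0.113.
With Q = [Pb²⁺]/[Ag⁺]^2 and the known concentrations, [Pb²⁺] in the numerator gives [Pb²⁺] = 0.092 M.

0.092 M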